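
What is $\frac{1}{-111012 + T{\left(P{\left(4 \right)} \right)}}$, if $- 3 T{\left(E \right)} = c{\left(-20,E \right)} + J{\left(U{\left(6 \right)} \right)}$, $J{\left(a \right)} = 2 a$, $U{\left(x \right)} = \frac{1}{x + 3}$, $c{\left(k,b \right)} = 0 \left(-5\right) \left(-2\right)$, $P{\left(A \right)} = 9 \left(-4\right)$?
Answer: $- \frac{27}{2997326} \approx -9.008 \cdot 10^{-6}$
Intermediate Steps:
$P{\left(A \right)} = -36$
$c{\left(k,b \right)} = 0$ ($c{\left(k,b \right)} = 0 \left(-2\right) = 0$)
$U{\left(x \right)} = \frac{1}{3 + x}$
$T{\left(E \right)} = - \frac{2}{27}$ ($T{\left(E \right)} = - \frac{0 + \frac{2}{3 + 6}}{3} = - \frac{0 + \frac{2}{9}}{3} = \left(- \frac{1}{3}\right) \frac{2}{9} = - \frac{2}{27}$)
$\frac{1}{-111012 + T{\left(P{\left(4 \right)} \right)}} = \frac{1}{-111012 - \frac{2}{27}} = \frac{1}{- \frac{2997326}{27}} = - \frac{27}{2997326}$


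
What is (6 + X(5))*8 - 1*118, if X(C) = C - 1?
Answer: -38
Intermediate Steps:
X(C) = -1 + C
(6 + X(5))*8 - 1*118 = (6 + (-1 + 5))*8 - 1*118 = (6 + 4)*8 - 118 = 10*8 - 118 = 80 - 118 = -38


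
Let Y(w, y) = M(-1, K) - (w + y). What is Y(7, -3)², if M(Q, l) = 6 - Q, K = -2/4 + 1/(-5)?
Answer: 9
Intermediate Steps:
K = -7/10 (K = -2*¼ + 1*(-⅕) = -½ - ⅕ = -7/10 ≈ -0.70000)
Y(w, y) = 7 - w - y (Y(w, y) = (6 - 1*(-1)) - (w + y) = (6 + 1) + (-w - y) = 7 + (-w - y) = 7 - w - y)
Y(7, -3)² = (7 - 1*7 - 1*(-3))² = (7 - 7 + 3)² = 3² = 9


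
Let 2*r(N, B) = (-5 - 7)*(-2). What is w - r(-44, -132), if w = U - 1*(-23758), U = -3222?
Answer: 20524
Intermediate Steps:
r(N, B) = 12 (r(N, B) = ((-5 - 7)*(-2))/2 = (-12*(-2))/2 = (1/2)*24 = 12)
w = 20536 (w = -3222 - 1*(-23758) = -3222 + 23758 = 20536)
w - r(-44, -132) = 20536 - 1*12 = 20536 - 12 = 20524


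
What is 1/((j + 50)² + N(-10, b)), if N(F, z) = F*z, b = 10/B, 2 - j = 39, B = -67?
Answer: 67/11423 ≈ 0.0058654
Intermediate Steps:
j = -37 (j = 2 - 1*39 = 2 - 39 = -37)
b = -10/67 (b = 10/(-67) = 10*(-1/67) = -10/67 ≈ -0.14925)
1/((j + 50)² + N(-10, b)) = 1/((-37 + 50)² - 10*(-10/67)) = 1/(13² + 100/67) = 1/(169 + 100/67) = 1/(11423/67) = 67/11423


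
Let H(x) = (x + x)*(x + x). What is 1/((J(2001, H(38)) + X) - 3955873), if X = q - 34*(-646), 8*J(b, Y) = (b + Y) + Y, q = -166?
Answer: -8/31459047 ≈ -2.5430e-7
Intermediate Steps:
H(x) = 4*x² (H(x) = (2*x)*(2*x) = 4*x²)
J(b, Y) = Y/4 + b/8 (J(b, Y) = ((b + Y) + Y)/8 = ((Y + b) + Y)/8 = (b + 2*Y)/8 = Y/4 + b/8)
X = 21798 (X = -166 - 34*(-646) = -166 + 21964 = 21798)
1/((J(2001, H(38)) + X) - 3955873) = 1/((((4*38²)/4 + (⅛)*2001) + 21798) - 3955873) = 1/((((4*1444)/4 + 2001/8) + 21798) - 3955873) = 1/((((¼)*5776 + 2001/8) + 21798) - 3955873) = 1/(((1444 + 2001/8) + 21798) - 3955873) = 1/((13553/8 + 21798) - 3955873) = 1/(187937/8 - 3955873) = 1/(-31459047/8) = -8/31459047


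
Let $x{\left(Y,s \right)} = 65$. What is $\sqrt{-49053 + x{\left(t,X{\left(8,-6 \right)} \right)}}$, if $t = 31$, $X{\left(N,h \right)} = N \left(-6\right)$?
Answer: $2 i \sqrt{12247} \approx 221.33 i$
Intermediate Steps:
$X{\left(N,h \right)} = - 6 N$
$\sqrt{-49053 + x{\left(t,X{\left(8,-6 \right)} \right)}} = \sqrt{-49053 + 65} = \sqrt{-48988} = 2 i \sqrt{12247}$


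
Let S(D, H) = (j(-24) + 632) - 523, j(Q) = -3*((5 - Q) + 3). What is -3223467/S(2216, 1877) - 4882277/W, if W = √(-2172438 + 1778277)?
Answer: -247959 + 4882277*I*√394161/394161 ≈ -2.4796e+5 + 7776.5*I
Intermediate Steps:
j(Q) = -24 + 3*Q (j(Q) = -3*(8 - Q) = -24 + 3*Q)
W = I*√394161 (W = √(-394161) = I*√394161 ≈ 627.82*I)
S(D, H) = 13 (S(D, H) = ((-24 + 3*(-24)) + 632) - 523 = ((-24 - 72) + 632) - 523 = (-96 + 632) - 523 = 536 - 523 = 13)
-3223467/S(2216, 1877) - 4882277/W = -3223467/13 - 4882277*(-I*√394161/394161) = -3223467*1/13 - (-4882277)*I*√394161/394161 = -247959 + 4882277*I*√394161/394161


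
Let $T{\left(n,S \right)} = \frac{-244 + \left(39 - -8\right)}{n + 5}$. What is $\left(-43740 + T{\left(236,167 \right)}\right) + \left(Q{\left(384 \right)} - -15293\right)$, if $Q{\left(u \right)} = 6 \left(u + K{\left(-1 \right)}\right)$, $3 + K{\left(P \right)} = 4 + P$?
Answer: $- \frac{6300660}{241} \approx -26144.0$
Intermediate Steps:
$K{\left(P \right)} = 1 + P$ ($K{\left(P \right)} = -3 + \left(4 + P\right) = 1 + P$)
$Q{\left(u \right)} = 6 u$ ($Q{\left(u \right)} = 6 \left(u + \left(1 - 1\right)\right) = 6 \left(u + 0\right) = 6 u$)
$T{\left(n,S \right)} = - \frac{197}{5 + n}$ ($T{\left(n,S \right)} = \frac{-244 + \left(39 + 8\right)}{5 + n} = \frac{-244 + 47}{5 + n} = - \frac{197}{5 + n}$)
$\left(-43740 + T{\left(236,167 \right)}\right) + \left(Q{\left(384 \right)} - -15293\right) = \left(-43740 - \frac{197}{5 + 236}\right) + \left(6 \cdot 384 - -15293\right) = \left(-43740 - \frac{197}{241}\right) + \left(2304 + 15293\right) = \left(-43740 - \frac{197}{241}\right) + 17597 = - \frac{10541537}{241} + 17597 = - \frac{6300660}{241}$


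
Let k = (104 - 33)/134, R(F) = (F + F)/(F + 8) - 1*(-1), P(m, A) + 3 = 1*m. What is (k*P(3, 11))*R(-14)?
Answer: 0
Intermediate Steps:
P(m, A) = -3 + m (P(m, A) = -3 + 1*m = -3 + m)
R(F) = 1 + 2*F/(8 + F) (R(F) = (2*F)/(8 + F) + 1 = 2*F/(8 + F) + 1 = 1 + 2*F/(8 + F))
k = 71/134 (k = 71*(1/134) = 71/134 ≈ 0.52985)
(k*P(3, 11))*R(-14) = (71*(-3 + 3)/134)*((8 + 3*(-14))/(8 - 14)) = ((71/134)*0)*((8 - 42)/(-6)) = 0*(-⅙*(-34)) = 0*(17/3) = 0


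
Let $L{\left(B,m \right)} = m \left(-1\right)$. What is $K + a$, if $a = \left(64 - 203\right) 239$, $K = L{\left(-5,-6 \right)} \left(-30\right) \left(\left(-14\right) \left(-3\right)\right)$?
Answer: $-40781$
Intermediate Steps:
$L{\left(B,m \right)} = - m$
$K = -7560$ ($K = \left(-1\right) \left(-6\right) \left(-30\right) \left(\left(-14\right) \left(-3\right)\right) = 6 \left(-30\right) 42 = \left(-180\right) 42 = -7560$)
$a = -33221$ ($a = \left(-139\right) 239 = -33221$)
$K + a = -7560 - 33221 = -40781$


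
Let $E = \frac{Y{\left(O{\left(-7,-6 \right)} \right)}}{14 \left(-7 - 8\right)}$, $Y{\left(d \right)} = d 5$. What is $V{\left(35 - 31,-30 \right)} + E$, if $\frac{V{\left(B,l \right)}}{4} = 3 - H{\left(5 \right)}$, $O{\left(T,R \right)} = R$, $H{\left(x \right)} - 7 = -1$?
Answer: $- \frac{83}{7} \approx -11.857$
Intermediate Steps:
$H{\left(x \right)} = 6$ ($H{\left(x \right)} = 7 - 1 = 6$)
$V{\left(B,l \right)} = -12$ ($V{\left(B,l \right)} = 4 \left(3 - 6\right) = 4 \left(-3\right) = -12$)
$Y{\left(d \right)} = 5 d$
$E = \frac{1}{7}$ ($E = \frac{5 \left(-6\right)}{14 \left(-7 - 8\right)} = - \frac{30}{14 \left(-15\right)} = - \frac{30}{-210} = \left(-30\right) \left(- \frac{1}{210}\right) = \frac{1}{7} \approx 0.14286$)
$V{\left(35 - 31,-30 \right)} + E = -12 + \frac{1}{7} = - \frac{83}{7}$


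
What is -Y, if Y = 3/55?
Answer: -3/55 ≈ -0.054545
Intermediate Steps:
Y = 3/55 (Y = 3*(1/55) = 3/55 ≈ 0.054545)
-Y = -1*3/55 = -3/55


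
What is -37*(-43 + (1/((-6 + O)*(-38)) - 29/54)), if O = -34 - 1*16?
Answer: 92553169/57456 ≈ 1610.9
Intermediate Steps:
O = -50 (O = -34 - 16 = -50)
-37*(-43 + (1/((-6 + O)*(-38)) - 29/54)) = -37*(-43 + (1/(-6 - 50*(-38)) - 29/54)) = -37*(-43 + (-1/38/(-56) - 29*1/54)) = -37*(-43 + (-1/56*(-1/38) - 29/54)) = -37*(-43 + (1/2128 - 29/54)) = -37*(-43 - 30829/57456) = -37*(-2501437/57456) = 92553169/57456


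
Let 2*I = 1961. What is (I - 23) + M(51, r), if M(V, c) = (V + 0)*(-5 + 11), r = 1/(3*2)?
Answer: 2527/2 ≈ 1263.5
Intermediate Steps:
r = ⅙ (r = 1/6 = ⅙ ≈ 0.16667)
M(V, c) = 6*V (M(V, c) = V*6 = 6*V)
I = 1961/2 (I = (½)*1961 = 1961/2 ≈ 980.50)
(I - 23) + M(51, r) = (1961/2 - 23) + 6*51 = 1915/2 + 306 = 2527/2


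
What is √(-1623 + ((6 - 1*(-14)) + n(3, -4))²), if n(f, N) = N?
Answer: I*√1367 ≈ 36.973*I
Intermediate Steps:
√(-1623 + ((6 - 1*(-14)) + n(3, -4))²) = √(-1623 + ((6 - 1*(-14)) - 4)²) = √(-1623 + ((6 + 14) - 4)²) = √(-1623 + (20 - 4)²) = √(-1623 + 16²) = √(-1623 + 256) = √(-1367) = I*√1367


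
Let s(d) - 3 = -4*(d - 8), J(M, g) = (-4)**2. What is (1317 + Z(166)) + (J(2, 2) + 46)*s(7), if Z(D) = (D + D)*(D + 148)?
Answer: 105999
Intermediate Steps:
J(M, g) = 16
Z(D) = 2*D*(148 + D) (Z(D) = (2*D)*(148 + D) = 2*D*(148 + D))
s(d) = 35 - 4*d (s(d) = 3 - 4*(d - 8) = 3 - 4*(-8 + d) = 3 + (32 - 4*d) = 35 - 4*d)
(1317 + Z(166)) + (J(2, 2) + 46)*s(7) = (1317 + 2*166*(148 + 166)) + (16 + 46)*(35 - 4*7) = (1317 + 2*166*314) + 62*(35 - 28) = (1317 + 104248) + 62*7 = 105565 + 434 = 105999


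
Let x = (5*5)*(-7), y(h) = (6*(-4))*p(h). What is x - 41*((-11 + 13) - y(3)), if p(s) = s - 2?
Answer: -1241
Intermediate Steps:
p(s) = -2 + s
y(h) = 48 - 24*h (y(h) = (6*(-4))*(-2 + h) = -24*(-2 + h) = 48 - 24*h)
x = -175 (x = 25*(-7) = -175)
x - 41*((-11 + 13) - y(3)) = -175 - 41*((-11 + 13) - (48 - 24*3)) = -175 - 41*(2 - (48 - 72)) = -175 - 41*(2 - 1*(-24)) = -175 - 41*(2 + 24) = -175 - 41*26 = -175 - 1066 = -1241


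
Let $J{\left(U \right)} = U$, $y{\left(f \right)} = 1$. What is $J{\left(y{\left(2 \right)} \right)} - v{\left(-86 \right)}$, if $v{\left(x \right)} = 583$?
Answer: $-582$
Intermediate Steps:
$J{\left(y{\left(2 \right)} \right)} - v{\left(-86 \right)} = 1 - 583 = -582$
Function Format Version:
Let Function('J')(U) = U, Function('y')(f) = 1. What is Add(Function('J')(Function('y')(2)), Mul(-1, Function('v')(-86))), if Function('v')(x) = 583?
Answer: -582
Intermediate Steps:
Add(Function('J')(Function('y')(2)), Mul(-1, Function('v')(-86))) = Add(1, Mul(-1, 583)) = Add(1, -583) = -582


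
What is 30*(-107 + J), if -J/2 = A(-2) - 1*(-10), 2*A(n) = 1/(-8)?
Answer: -15225/4 ≈ -3806.3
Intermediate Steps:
A(n) = -1/16 (A(n) = (1/2)/(-8) = (1/2)*(-1/8) = -1/16)
J = -159/8 (J = -2*(-1/16 - 1*(-10)) = -2*(-1/16 + 10) = -2*159/16 = -159/8 ≈ -19.875)
30*(-107 + J) = 30*(-107 - 159/8) = 30*(-1015/8) = -15225/4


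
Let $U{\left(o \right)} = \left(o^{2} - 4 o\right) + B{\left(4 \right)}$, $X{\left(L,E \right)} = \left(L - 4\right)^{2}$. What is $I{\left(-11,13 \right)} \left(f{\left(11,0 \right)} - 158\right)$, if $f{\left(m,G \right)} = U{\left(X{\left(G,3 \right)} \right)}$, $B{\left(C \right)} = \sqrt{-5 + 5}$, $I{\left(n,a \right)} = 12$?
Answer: $408$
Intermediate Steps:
$X{\left(L,E \right)} = \left(-4 + L\right)^{2}$
$B{\left(C \right)} = 0$ ($B{\left(C \right)} = \sqrt{0} = 0$)
$U{\left(o \right)} = o^{2} - 4 o$ ($U{\left(o \right)} = \left(o^{2} - 4 o\right) + 0 = o^{2} - 4 o$)
$f{\left(m,G \right)} = \left(-4 + G\right)^{2} \left(-4 + \left(-4 + G\right)^{2}\right)$
$I{\left(-11,13 \right)} \left(f{\left(11,0 \right)} - 158\right) = 12 \left(\left(-4 + 0\right)^{2} \left(-4 + \left(-4 + 0\right)^{2}\right) - 158\right) = 12 \left(\left(-4\right)^{2} \left(-4 + \left(-4\right)^{2}\right) - 158\right) = 12 \left(16 \left(-4 + 16\right) - 158\right) = 12 \left(16 \cdot 12 - 158\right) = 12 \left(192 - 158\right) = 12 \cdot 34 = 408$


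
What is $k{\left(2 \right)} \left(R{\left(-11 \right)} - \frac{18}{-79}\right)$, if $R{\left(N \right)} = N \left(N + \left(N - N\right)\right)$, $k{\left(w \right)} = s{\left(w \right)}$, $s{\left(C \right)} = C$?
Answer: $\frac{19154}{79} \approx 242.46$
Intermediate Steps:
$k{\left(w \right)} = w$
$R{\left(N \right)} = N^{2}$ ($R{\left(N \right)} = N \left(N + 0\right) = N N = N^{2}$)
$k{\left(2 \right)} \left(R{\left(-11 \right)} - \frac{18}{-79}\right) = 2 \left(\left(-11\right)^{2} - \frac{18}{-79}\right) = 2 \left(121 - - \frac{18}{79}\right) = 2 \left(121 + \frac{18}{79}\right) = 2 \cdot \frac{9577}{79} = \frac{19154}{79}$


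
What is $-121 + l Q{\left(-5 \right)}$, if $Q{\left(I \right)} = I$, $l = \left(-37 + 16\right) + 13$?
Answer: $-81$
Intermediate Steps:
$l = -8$ ($l = -21 + 13 = -8$)
$-121 + l Q{\left(-5 \right)} = -121 - -40 = -121 + 40 = -81$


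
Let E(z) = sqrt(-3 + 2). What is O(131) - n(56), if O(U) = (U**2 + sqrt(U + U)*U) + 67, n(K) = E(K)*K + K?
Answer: 17172 - 56*I + 131*sqrt(262) ≈ 19292.0 - 56.0*I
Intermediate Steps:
E(z) = I (E(z) = sqrt(-1) = I)
n(K) = K + I*K (n(K) = I*K + K = K + I*K)
O(U) = 67 + U**2 + sqrt(2)*U**(3/2) (O(U) = (U**2 + sqrt(2*U)*U) + 67 = (U**2 + (sqrt(2)*sqrt(U))*U) + 67 = (U**2 + sqrt(2)*U**(3/2)) + 67 = 67 + U**2 + sqrt(2)*U**(3/2))
O(131) - n(56) = (67 + 131**2 + sqrt(2)*131**(3/2)) - 56*(1 + I) = (67 + 17161 + sqrt(2)*(131*sqrt(131))) - (56 + 56*I) = (67 + 17161 + 131*sqrt(262)) + (-56 - 56*I) = (17228 + 131*sqrt(262)) + (-56 - 56*I) = 17172 - 56*I + 131*sqrt(262)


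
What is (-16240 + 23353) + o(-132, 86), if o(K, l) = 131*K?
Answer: -10179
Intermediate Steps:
(-16240 + 23353) + o(-132, 86) = (-16240 + 23353) + 131*(-132) = 7113 - 17292 = -10179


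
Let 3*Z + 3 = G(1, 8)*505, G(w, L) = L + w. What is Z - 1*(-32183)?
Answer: 33697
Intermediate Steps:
Z = 1514 (Z = -1 + ((8 + 1)*505)/3 = -1 + (9*505)/3 = -1 + (⅓)*4545 = -1 + 1515 = 1514)
Z - 1*(-32183) = 1514 - 1*(-32183) = 1514 + 32183 = 33697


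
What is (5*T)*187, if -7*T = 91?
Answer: -12155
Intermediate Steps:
T = -13 (T = -⅐*91 = -13)
(5*T)*187 = (5*(-13))*187 = -65*187 = -12155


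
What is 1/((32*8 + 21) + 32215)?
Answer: 1/32492 ≈ 3.0777e-5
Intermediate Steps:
1/((32*8 + 21) + 32215) = 1/((256 + 21) + 32215) = 1/(277 + 32215) = 1/32492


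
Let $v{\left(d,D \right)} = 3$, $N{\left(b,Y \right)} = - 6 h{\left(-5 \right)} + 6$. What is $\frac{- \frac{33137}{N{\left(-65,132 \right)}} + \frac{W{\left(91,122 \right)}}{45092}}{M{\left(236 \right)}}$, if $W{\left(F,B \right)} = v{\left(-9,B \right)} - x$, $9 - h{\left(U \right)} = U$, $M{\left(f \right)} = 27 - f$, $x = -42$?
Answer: $- \frac{3024731}{1488036} \approx -2.0327$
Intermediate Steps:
$h{\left(U \right)} = 9 - U$
$N{\left(b,Y \right)} = -78$ ($N{\left(b,Y \right)} = - 6 \left(9 - -5\right) + 6 = - 6 \left(9 + 5\right) + 6 = \left(-6\right) 14 + 6 = -84 + 6 = -78$)
$W{\left(F,B \right)} = 45$ ($W{\left(F,B \right)} = 3 - -42 = 3 + 42 = 45$)
$\frac{- \frac{33137}{N{\left(-65,132 \right)}} + \frac{W{\left(91,122 \right)}}{45092}}{M{\left(236 \right)}} = \frac{- \frac{33137}{-78} + \frac{45}{45092}}{27 - 236} = \frac{\left(-33137\right) \left(- \frac{1}{78}\right) + 45 \cdot \frac{1}{45092}}{27 - 236} = \frac{\frac{2549}{6} + \frac{45}{45092}}{-209} = \frac{57469889}{135276} \left(- \frac{1}{209}\right) = - \frac{3024731}{1488036}$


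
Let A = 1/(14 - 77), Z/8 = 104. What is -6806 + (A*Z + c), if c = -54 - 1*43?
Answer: -435721/63 ≈ -6916.2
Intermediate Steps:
Z = 832 (Z = 8*104 = 832)
A = -1/63 (A = 1/(-63) = -1/63 ≈ -0.015873)
c = -97 (c = -54 - 43 = -97)
-6806 + (A*Z + c) = -6806 + (-1/63*832 - 97) = -6806 + (-832/63 - 97) = -6806 - 6943/63 = -435721/63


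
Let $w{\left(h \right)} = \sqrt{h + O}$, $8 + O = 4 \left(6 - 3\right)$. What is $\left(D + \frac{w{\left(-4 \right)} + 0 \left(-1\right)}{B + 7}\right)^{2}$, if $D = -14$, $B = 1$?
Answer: $196$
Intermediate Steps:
$O = 4$ ($O = -8 + 4 \left(6 - 3\right) = -8 + 4 \cdot 3 = -8 + 12 = 4$)
$w{\left(h \right)} = \sqrt{4 + h}$ ($w{\left(h \right)} = \sqrt{h + 4} = \sqrt{4 + h}$)
$\left(D + \frac{w{\left(-4 \right)} + 0 \left(-1\right)}{B + 7}\right)^{2} = \left(-14 + \frac{\sqrt{4 - 4} + 0 \left(-1\right)}{1 + 7}\right)^{2} = \left(-14 + \frac{\sqrt{0} + 0}{8}\right)^{2} = \left(-14 + \left(0 + 0\right) \frac{1}{8}\right)^{2} = \left(-14 + 0 \cdot \frac{1}{8}\right)^{2} = \left(-14 + 0\right)^{2} = \left(-14\right)^{2} = 196$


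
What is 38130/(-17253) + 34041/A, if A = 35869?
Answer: -260125199/206282619 ≈ -1.2610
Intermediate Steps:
38130/(-17253) + 34041/A = 38130/(-17253) + 34041/35869 = 38130*(-1/17253) + 34041*(1/35869) = -12710/5751 + 34041/35869 = -260125199/206282619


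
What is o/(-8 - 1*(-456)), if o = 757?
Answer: 757/448 ≈ 1.6897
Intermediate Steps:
o/(-8 - 1*(-456)) = 757/(-8 - 1*(-456)) = 757/(-8 + 456) = 757/448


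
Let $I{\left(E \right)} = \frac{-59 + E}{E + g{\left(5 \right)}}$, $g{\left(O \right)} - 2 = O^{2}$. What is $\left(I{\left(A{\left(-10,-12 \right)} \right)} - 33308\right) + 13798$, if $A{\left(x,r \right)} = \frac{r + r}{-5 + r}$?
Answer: $- \frac{9424309}{483} \approx -19512.0$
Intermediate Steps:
$g{\left(O \right)} = 2 + O^{2}$
$A{\left(x,r \right)} = \frac{2 r}{-5 + r}$
$I{\left(E \right)} = \frac{-59 + E}{27 + E}$ ($I{\left(E \right)} = \frac{-59 + E}{E + \left(2 + 5^{2}\right)} = \frac{-59 + E}{E + \left(2 + 25\right)} = \frac{-59 + E}{E + 27} = \frac{-59 + E}{27 + E}$)
$\left(I{\left(A{\left(-10,-12 \right)} \right)} - 33308\right) + 13798 = \left(\frac{-59 + 2 \left(-12\right) \frac{1}{-5 - 12}}{27 + 2 \left(-12\right) \frac{1}{-5 - 12}} - 33308\right) + 13798 = \left(\frac{-59 + 2 \left(-12\right) \frac{1}{-17}}{27 + 2 \left(-12\right) \frac{1}{-17}} - 33308\right) + 13798 = \left(\frac{-59 + 2 \left(-12\right) \left(- \frac{1}{17}\right)}{27 + 2 \left(-12\right) \left(- \frac{1}{17}\right)} - 33308\right) + 13798 = \left(\frac{-59 + \frac{24}{17}}{27 + \frac{24}{17}} - 33308\right) + 13798 = \left(\frac{1}{\frac{483}{17}} \left(- \frac{979}{17}\right) - 33308\right) + 13798 = \left(\frac{17}{483} \left(- \frac{979}{17}\right) - 33308\right) + 13798 = \left(- \frac{979}{483} - 33308\right) + 13798 = - \frac{16088743}{483} + 13798 = - \frac{9424309}{483}$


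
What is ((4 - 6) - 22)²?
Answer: 576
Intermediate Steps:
((4 - 6) - 22)² = (-2 - 22)² = (-24)² = 576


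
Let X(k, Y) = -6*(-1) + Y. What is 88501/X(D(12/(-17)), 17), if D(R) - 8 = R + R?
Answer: 88501/23 ≈ 3847.9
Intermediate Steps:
D(R) = 8 + 2*R (D(R) = 8 + (R + R) = 8 + 2*R)
X(k, Y) = 6 + Y
88501/X(D(12/(-17)), 17) = 88501/(6 + 17) = 88501/23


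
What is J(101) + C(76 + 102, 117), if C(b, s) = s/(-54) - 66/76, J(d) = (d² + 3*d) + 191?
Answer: 609442/57 ≈ 10692.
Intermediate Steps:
J(d) = 191 + d² + 3*d
C(b, s) = -33/38 - s/54 (C(b, s) = s*(-1/54) - 66*1/76 = -s/54 - 33/38 = -33/38 - s/54)
J(101) + C(76 + 102, 117) = (191 + 101² + 3*101) + (-33/38 - 1/54*117) = (191 + 10201 + 303) + (-33/38 - 13/6) = 10695 - 173/57 = 609442/57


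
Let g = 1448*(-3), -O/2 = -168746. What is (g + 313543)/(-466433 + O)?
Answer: -309199/128941 ≈ -2.3980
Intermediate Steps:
O = 337492 (O = -2*(-168746) = 337492)
g = -4344
(g + 313543)/(-466433 + O) = (-4344 + 313543)/(-466433 + 337492) = 309199/(-128941) = 309199*(-1/128941) = -309199/128941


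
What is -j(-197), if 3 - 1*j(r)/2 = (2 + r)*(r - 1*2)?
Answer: 77604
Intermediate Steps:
j(r) = 6 - 2*(-2 + r)*(2 + r) (j(r) = 6 - 2*(2 + r)*(r - 1*2) = 6 - 2*(2 + r)*(r - 2) = 6 - 2*(2 + r)*(-2 + r) = 6 - 2*(-2 + r)*(2 + r))
-j(-197) = -(14 - 2*(-197)²) = -(14 - 2*38809) = -(14 - 77618) = -1*(-77604) = 77604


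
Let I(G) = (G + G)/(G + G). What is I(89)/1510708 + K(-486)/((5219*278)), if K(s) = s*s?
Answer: 178412318825/1095929522228 ≈ 0.16280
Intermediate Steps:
I(G) = 1 (I(G) = (2*G)/((2*G)) = (2*G)*(1/(2*G)) = 1)
K(s) = s²
I(89)/1510708 + K(-486)/((5219*278)) = 1/1510708 + (-486)²/((5219*278)) = 1*(1/1510708) + 236196/1450882 = 1/1510708 + 236196*(1/1450882) = 1/1510708 + 118098/725441 = 178412318825/1095929522228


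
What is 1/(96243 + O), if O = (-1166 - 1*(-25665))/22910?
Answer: 22910/2204951629 ≈ 1.0390e-5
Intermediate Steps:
O = 24499/22910 (O = (-1166 + 25665)*(1/22910) = 24499*(1/22910) = 24499/22910 ≈ 1.0694)
1/(96243 + O) = 1/(96243 + 24499/22910) = 1/(2204951629/22910) = 22910/2204951629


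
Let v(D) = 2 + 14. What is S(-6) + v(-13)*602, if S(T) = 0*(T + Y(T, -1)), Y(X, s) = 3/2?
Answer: 9632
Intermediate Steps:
v(D) = 16
Y(X, s) = 3/2 (Y(X, s) = 3*(½) = 3/2)
S(T) = 0 (S(T) = 0*(T + 3/2) = 0*(3/2 + T) = 0)
S(-6) + v(-13)*602 = 0 + 16*602 = 0 + 9632 = 9632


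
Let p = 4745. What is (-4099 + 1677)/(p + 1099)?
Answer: -1211/2922 ≈ -0.41444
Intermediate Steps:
(-4099 + 1677)/(p + 1099) = (-4099 + 1677)/(4745 + 1099) = -2422/5844 = -2422*1/5844 = -1211/2922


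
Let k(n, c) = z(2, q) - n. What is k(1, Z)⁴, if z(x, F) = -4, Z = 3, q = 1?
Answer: 625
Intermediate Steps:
k(n, c) = -4 - n
k(1, Z)⁴ = (-4 - 1*1)⁴ = (-4 - 1)⁴ = (-5)⁴ = 625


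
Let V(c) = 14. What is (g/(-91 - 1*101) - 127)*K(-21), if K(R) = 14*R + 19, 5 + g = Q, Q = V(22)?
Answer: 2236025/64 ≈ 34938.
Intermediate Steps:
Q = 14
g = 9 (g = -5 + 14 = 9)
K(R) = 19 + 14*R
(g/(-91 - 1*101) - 127)*K(-21) = (9/(-91 - 1*101) - 127)*(19 + 14*(-21)) = (9/(-91 - 101) - 127)*(19 - 294) = (9/(-192) - 127)*(-275) = (9*(-1/192) - 127)*(-275) = (-3/64 - 127)*(-275) = -8131/64*(-275) = 2236025/64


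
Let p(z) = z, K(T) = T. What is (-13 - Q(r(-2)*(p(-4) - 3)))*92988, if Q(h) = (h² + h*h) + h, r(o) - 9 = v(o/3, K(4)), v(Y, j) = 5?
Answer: -1778209524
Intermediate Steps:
r(o) = 14 (r(o) = 9 + 5 = 14)
Q(h) = h + 2*h² (Q(h) = (h² + h²) + h = 2*h² + h = h + 2*h²)
(-13 - Q(r(-2)*(p(-4) - 3)))*92988 = (-13 - 14*(-4 - 3)*(1 + 2*(14*(-4 - 3))))*92988 = (-13 - 14*(-7)*(1 + 2*(14*(-7))))*92988 = (-13 - (-98)*(1 + 2*(-98)))*92988 = (-13 - (-98)*(1 - 196))*92988 = (-13 - (-98)*(-195))*92988 = (-13 - 1*19110)*92988 = (-13 - 19110)*92988 = -19123*92988 = -1778209524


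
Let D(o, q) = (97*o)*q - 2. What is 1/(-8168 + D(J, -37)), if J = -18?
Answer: 1/56432 ≈ 1.7720e-5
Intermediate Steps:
D(o, q) = -2 + 97*o*q (D(o, q) = 97*o*q - 2 = -2 + 97*o*q)
1/(-8168 + D(J, -37)) = 1/(-8168 + (-2 + 97*(-18)*(-37))) = 1/(-8168 + (-2 + 64602)) = 1/(-8168 + 64600) = 1/56432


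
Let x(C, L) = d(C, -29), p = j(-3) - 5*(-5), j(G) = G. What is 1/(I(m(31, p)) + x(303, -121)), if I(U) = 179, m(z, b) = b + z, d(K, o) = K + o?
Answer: 1/453 ≈ 0.0022075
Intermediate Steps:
p = 22 (p = -3 - 5*(-5) = -3 + 25 = 22)
x(C, L) = -29 + C (x(C, L) = C - 29 = -29 + C)
1/(I(m(31, p)) + x(303, -121)) = 1/(179 + (-29 + 303)) = 1/(179 + 274) = 1/453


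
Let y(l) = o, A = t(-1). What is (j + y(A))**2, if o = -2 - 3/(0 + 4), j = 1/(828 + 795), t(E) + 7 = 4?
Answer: 318586801/42146064 ≈ 7.5591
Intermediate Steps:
t(E) = -3 (t(E) = -7 + 4 = -3)
j = 1/1623 ≈ 0.00061614
o = -11/4 (o = -2 - 3/4 = -11/4 ≈ -2.7500)
A = -3
y(l) = -11/4
(j + y(A))**2 = (1/1623 - 11/4)**2 = (-17849/6492)**2 = 318586801/42146064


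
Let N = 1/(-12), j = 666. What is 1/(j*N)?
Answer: -2/111 ≈ -0.018018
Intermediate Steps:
N = -1/12 ≈ -0.083333
1/(j*N) = 1/(666*(-1/12)) = 1/(-111/2) = -2/111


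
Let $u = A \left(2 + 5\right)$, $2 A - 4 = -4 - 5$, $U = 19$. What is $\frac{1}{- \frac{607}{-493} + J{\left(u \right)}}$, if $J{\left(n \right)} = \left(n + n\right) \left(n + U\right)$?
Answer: $- \frac{986}{50551} \approx -0.019505$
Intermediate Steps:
$A = - \frac{5}{2}$ ($A = 2 + \frac{-4 - 5}{2} = 2 + \frac{1}{2} \left(-9\right) = 2 - \frac{9}{2} = - \frac{5}{2} \approx -2.5$)
$u = - \frac{35}{2}$ ($u = - \frac{5 \left(2 + 5\right)}{2} = \left(- \frac{5}{2}\right) 7 = - \frac{35}{2} \approx -17.5$)
$J{\left(n \right)} = 2 n \left(19 + n\right)$ ($J{\left(n \right)} = \left(n + n\right) \left(n + 19\right) = 2 n \left(19 + n\right)$)
$\frac{1}{- \frac{607}{-493} + J{\left(u \right)}} = \frac{1}{- \frac{607}{-493} + 2 \left(- \frac{35}{2}\right) \left(19 - \frac{35}{2}\right)} = \frac{1}{\left(-607\right) \left(- \frac{1}{493}\right) + 2 \left(- \frac{35}{2}\right) \frac{3}{2}} = \frac{1}{\frac{607}{493} - \frac{105}{2}} = \frac{1}{- \frac{50551}{986}} = - \frac{986}{50551}$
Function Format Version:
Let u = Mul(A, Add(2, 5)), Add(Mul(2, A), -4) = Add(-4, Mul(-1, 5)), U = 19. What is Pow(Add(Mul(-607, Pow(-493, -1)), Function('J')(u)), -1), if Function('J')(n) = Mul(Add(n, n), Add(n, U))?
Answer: Rational(-986, 50551) ≈ -0.019505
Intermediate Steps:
A = Rational(-5, 2) (A = Add(2, Mul(Rational(1, 2), Add(-4, Mul(-1, 5)))) = Add(2, Mul(Rational(1, 2), Add(-4, -5))) = Add(2, Mul(Rational(1, 2), -9)) = Add(2, Rational(-9, 2)) = Rational(-5, 2) ≈ -2.5000)
u = Rational(-35, 2) (u = Mul(Rational(-5, 2), Add(2, 5)) = Mul(Rational(-5, 2), 7) = Rational(-35, 2) ≈ -17.500)
Function('J')(n) = Mul(2, n, Add(19, n)) (Function('J')(n) = Mul(Add(n, n), Add(n, 19)) = Mul(Mul(2, n), Add(19, n)) = Mul(2, n, Add(19, n)))
Pow(Add(Mul(-607, Pow(-493, -1)), Function('J')(u)), -1) = Pow(Add(Mul(-607, Pow(-493, -1)), Mul(2, Rational(-35, 2), Add(19, Rational(-35, 2)))), -1) = Pow(Add(Mul(-607, Rational(-1, 493)), Mul(2, Rational(-35, 2), Rational(3, 2))), -1) = Pow(Add(Rational(607, 493), Rational(-105, 2)), -1) = Pow(Rational(-50551, 986), -1) = Rational(-986, 50551)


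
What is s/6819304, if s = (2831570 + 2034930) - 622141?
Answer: 4244359/6819304 ≈ 0.62240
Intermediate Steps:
s = 4244359 (s = 4866500 - 622141 = 4244359)
s/6819304 = 4244359/6819304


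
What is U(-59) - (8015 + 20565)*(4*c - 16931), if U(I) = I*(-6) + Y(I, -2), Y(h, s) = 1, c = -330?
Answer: 521613935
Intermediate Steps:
U(I) = 1 - 6*I (U(I) = I*(-6) + 1 = -6*I + 1 = 1 - 6*I)
U(-59) - (8015 + 20565)*(4*c - 16931) = (1 - 6*(-59)) - (8015 + 20565)*(4*(-330) - 16931) = (1 + 354) - 28580*(-1320 - 16931) = 355 - 28580*(-18251) = 355 - 1*(-521613580) = 355 + 521613580 = 521613935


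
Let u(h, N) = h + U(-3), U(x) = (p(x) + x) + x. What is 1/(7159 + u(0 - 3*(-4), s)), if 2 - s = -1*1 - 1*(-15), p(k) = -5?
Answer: 1/7160 ≈ 0.00013966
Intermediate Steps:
s = -12 (s = 2 - (-1*1 - 1*(-15)) = 2 - (-1 + 15) = 2 - 1*14 = 2 - 14 = -12)
U(x) = -5 + 2*x (U(x) = (-5 + x) + x = -5 + 2*x)
u(h, N) = -11 + h (u(h, N) = h + (-5 + 2*(-3)) = h + (-5 - 6) = h - 11 = -11 + h)
1/(7159 + u(0 - 3*(-4), s)) = 1/(7159 + (-11 + (0 - 3*(-4)))) = 1/(7159 + (-11 + (0 + 12))) = 1/(7159 + (-11 + 12)) = 1/(7159 + 1) = 1/7160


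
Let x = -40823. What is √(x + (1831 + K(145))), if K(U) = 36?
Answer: 2*I*√9739 ≈ 197.37*I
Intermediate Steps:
√(x + (1831 + K(145))) = √(-40823 + (1831 + 36)) = √(-40823 + 1867) = √(-38956) = 2*I*√9739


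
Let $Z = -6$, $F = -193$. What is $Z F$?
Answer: $1158$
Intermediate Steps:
$Z F = \left(-6\right) \left(-193\right) = 1158$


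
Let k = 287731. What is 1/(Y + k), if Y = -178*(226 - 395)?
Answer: 1/317813 ≈ 3.1465e-6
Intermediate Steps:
Y = 30082 (Y = -178*(-169) = 30082)
1/(Y + k) = 1/(30082 + 287731) = 1/317813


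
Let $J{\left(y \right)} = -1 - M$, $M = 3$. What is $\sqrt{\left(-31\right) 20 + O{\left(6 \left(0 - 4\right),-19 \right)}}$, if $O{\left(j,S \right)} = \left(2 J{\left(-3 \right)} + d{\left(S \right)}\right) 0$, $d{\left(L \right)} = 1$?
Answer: $2 i \sqrt{155} \approx 24.9 i$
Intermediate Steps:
$J{\left(y \right)} = -4$ ($J{\left(y \right)} = -1 - 3 = -4$)
$O{\left(j,S \right)} = 0$ ($O{\left(j,S \right)} = \left(2 \left(-4\right) + 1\right) 0 = \left(-8 + 1\right) 0 = \left(-7\right) 0 = 0$)
$\sqrt{\left(-31\right) 20 + O{\left(6 \left(0 - 4\right),-19 \right)}} = \sqrt{\left(-31\right) 20 + 0} = \sqrt{-620 + 0} = \sqrt{-620} = 2 i \sqrt{155}$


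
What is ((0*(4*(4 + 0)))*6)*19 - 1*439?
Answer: -439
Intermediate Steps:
((0*(4*(4 + 0)))*6)*19 - 1*439 = ((0*(4*4))*6)*19 - 439 = ((0*16)*6)*19 - 439 = (0*6)*19 - 439 = 0*19 - 439 = 0 - 439 = -439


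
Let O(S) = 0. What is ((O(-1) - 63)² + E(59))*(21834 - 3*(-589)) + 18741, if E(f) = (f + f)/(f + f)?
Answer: 93714711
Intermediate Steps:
E(f) = 1 (E(f) = (2*f)/((2*f)) = (2*f)*(1/(2*f)) = 1)
((O(-1) - 63)² + E(59))*(21834 - 3*(-589)) + 18741 = ((0 - 63)² + 1)*(21834 - 3*(-589)) + 18741 = ((-63)² + 1)*(21834 + 1767) + 18741 = (3969 + 1)*23601 + 18741 = 3970*23601 + 18741 = 93695970 + 18741 = 93714711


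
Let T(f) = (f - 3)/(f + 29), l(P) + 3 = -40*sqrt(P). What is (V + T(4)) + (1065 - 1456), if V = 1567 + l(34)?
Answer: 38710/33 - 40*sqrt(34) ≈ 939.79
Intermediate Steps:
l(P) = -3 - 40*sqrt(P)
V = 1564 - 40*sqrt(34) (V = 1567 + (-3 - 40*sqrt(34)) = 1564 - 40*sqrt(34) ≈ 1330.8)
T(f) = (-3 + f)/(29 + f)
(V + T(4)) + (1065 - 1456) = ((1564 - 40*sqrt(34)) + (-3 + 4)/(29 + 4)) + (1065 - 1456) = ((1564 - 40*sqrt(34)) + 1/33) - 391 = (51613/33 - 40*sqrt(34)) - 391 = 38710/33 - 40*sqrt(34)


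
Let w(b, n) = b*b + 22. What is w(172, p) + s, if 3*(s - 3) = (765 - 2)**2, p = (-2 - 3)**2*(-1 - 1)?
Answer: 670996/3 ≈ 2.2367e+5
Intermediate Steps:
p = -50 (p = (-5)**2*(-2) = 25*(-2) = -50)
w(b, n) = 22 + b**2 (w(b, n) = b**2 + 22 = 22 + b**2)
s = 582178/3 (s = 3 + (765 - 2)**2/3 = 3 + (1/3)*763**2 = 3 + (1/3)*582169 = 3 + 582169/3 = 582178/3 ≈ 1.9406e+5)
w(172, p) + s = (22 + 172**2) + 582178/3 = (22 + 29584) + 582178/3 = 29606 + 582178/3 = 670996/3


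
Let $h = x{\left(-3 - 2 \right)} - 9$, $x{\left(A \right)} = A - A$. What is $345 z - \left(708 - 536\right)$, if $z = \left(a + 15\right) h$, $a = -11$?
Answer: $-12592$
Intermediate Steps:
$x{\left(A \right)} = 0$
$h = -9$ ($h = 0 - 9 = -9$)
$z = -36$ ($z = \left(-11 + 15\right) \left(-9\right) = 4 \left(-9\right) = -36$)
$345 z - \left(708 - 536\right) = 345 \left(-36\right) - \left(708 - 536\right) = -12420 - 172 = -12592$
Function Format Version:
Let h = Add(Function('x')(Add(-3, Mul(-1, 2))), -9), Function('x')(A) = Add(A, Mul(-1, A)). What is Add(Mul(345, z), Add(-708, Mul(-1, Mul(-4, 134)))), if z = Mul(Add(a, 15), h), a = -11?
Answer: -12592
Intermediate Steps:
Function('x')(A) = 0
h = -9 (h = Add(0, -9) = -9)
z = -36 (z = Mul(Add(-11, 15), -9) = Mul(4, -9) = -36)
Add(Mul(345, z), Add(-708, Mul(-1, Mul(-4, 134)))) = Add(Mul(345, -36), Add(-708, Mul(-1, Mul(-4, 134)))) = Add(-12420, Add(-708, Mul(-1, -536))) = Add(-12420, Add(-708, 536)) = Add(-12420, -172) = -12592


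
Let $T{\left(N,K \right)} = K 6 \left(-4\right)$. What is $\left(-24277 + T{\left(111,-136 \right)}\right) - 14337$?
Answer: $-35350$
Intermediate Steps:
$T{\left(N,K \right)} = - 24 K$ ($T{\left(N,K \right)} = 6 K \left(-4\right) = - 24 K$)
$\left(-24277 + T{\left(111,-136 \right)}\right) - 14337 = \left(-24277 - -3264\right) - 14337 = \left(-24277 + 3264\right) - 14337 = -21013 - 14337 = -35350$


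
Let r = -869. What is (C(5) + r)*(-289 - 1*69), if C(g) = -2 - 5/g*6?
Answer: 313966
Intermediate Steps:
C(g) = -2 - 30/g
(C(5) + r)*(-289 - 1*69) = ((-2 - 30/5) - 869)*(-289 - 1*69) = ((-2 - 30*⅕) - 869)*(-289 - 69) = ((-2 - 6) - 869)*(-358) = (-8 - 869)*(-358) = -877*(-358) = 313966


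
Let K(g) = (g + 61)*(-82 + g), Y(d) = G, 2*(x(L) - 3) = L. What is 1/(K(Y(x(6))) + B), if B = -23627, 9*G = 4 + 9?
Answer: -81/2321237 ≈ -3.4895e-5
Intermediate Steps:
G = 13/9 (G = (4 + 9)/9 = (⅑)*13 = 13/9 ≈ 1.4444)
x(L) = 3 + L/2
Y(d) = 13/9
K(g) = (-82 + g)*(61 + g) (K(g) = (61 + g)*(-82 + g) = (-82 + g)*(61 + g))
1/(K(Y(x(6))) + B) = 1/((-5002 + (13/9)² - 21*13/9) - 23627) = 1/((-5002 + 169/81 - 91/3) - 23627) = 1/(-407450/81 - 23627) = 1/(-2321237/81) = -81/2321237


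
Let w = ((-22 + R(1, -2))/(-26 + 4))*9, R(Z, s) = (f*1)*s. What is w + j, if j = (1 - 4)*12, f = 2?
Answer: -279/11 ≈ -25.364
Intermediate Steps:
R(Z, s) = 2*s (R(Z, s) = (2*1)*s = 2*s)
j = -36 (j = -3*12 = -36)
w = 117/11 (w = ((-22 + 2*(-2))/(-26 + 4))*9 = ((-22 - 4)/(-22))*9 = -26*(-1/22)*9 = (13/11)*9 = 117/11 ≈ 10.636)
w + j = 117/11 - 36 = -279/11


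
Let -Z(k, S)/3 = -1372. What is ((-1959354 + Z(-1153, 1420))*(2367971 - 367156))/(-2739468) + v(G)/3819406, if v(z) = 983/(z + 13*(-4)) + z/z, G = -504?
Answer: 692302556416831628257/484792177241704 ≈ 1.4280e+6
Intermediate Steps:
Z(k, S) = 4116 (Z(k, S) = -3*(-1372) = 4116)
v(z) = 1 + 983/(-52 + z) (v(z) = 983/(z - 52) + 1 = 983/(-52 + z) + 1 = 1 + 983/(-52 + z))
((-1959354 + Z(-1153, 1420))*(2367971 - 367156))/(-2739468) + v(G)/3819406 = ((-1959354 + 4116)*(2367971 - 367156))/(-2739468) + ((931 - 504)/(-52 - 504))/3819406 = -1955238*2000815*(-1/2739468) + (427/(-556))*(1/3819406) = -3912069518970*(-1/2739468) - 1/556*427*(1/3819406) = 652011586495/456578 - 427/556*1/3819406 = 652011586495/456578 - 427/2123589736 = 692302556416831628257/484792177241704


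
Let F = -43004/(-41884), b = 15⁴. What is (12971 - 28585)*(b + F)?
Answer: -223704363172/283 ≈ -7.9047e+8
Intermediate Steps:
b = 50625
F = 10751/10471 (F = -43004*(-1/41884) = 10751/10471 ≈ 1.0267)
(12971 - 28585)*(b + F) = (12971 - 28585)*(50625 + 10751/10471) = -15614*530105126/10471 = -223704363172/283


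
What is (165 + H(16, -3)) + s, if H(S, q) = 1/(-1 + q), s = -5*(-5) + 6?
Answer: 783/4 ≈ 195.75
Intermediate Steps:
s = 31 (s = 25 + 6 = 31)
(165 + H(16, -3)) + s = (165 + 1/(-1 - 3)) + 31 = (165 + 1/(-4)) + 31 = (165 - ¼) + 31 = 659/4 + 31 = 783/4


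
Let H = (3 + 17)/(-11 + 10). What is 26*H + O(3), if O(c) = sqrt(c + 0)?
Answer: -520 + sqrt(3) ≈ -518.27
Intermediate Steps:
H = -20 (H = 20/(-1) = 20*(-1) = -20)
O(c) = sqrt(c)
26*H + O(3) = 26*(-20) + sqrt(3) = -520 + sqrt(3)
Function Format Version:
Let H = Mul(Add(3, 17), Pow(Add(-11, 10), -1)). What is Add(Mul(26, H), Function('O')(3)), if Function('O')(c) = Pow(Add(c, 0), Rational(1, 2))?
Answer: Add(-520, Pow(3, Rational(1, 2))) ≈ -518.27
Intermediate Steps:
H = -20 (H = Mul(20, Pow(-1, -1)) = Mul(20, -1) = -20)
Function('O')(c) = Pow(c, Rational(1, 2))
Add(Mul(26, H), Function('O')(3)) = Add(Mul(26, -20), Pow(3, Rational(1, 2))) = Add(-520, Pow(3, Rational(1, 2)))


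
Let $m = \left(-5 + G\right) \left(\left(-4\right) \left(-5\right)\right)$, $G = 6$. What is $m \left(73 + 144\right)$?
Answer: $4340$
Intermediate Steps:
$m = 20$ ($m = \left(-5 + 6\right) \left(\left(-4\right) \left(-5\right)\right) = 1 \cdot 20 = 20$)
$m \left(73 + 144\right) = 20 \left(73 + 144\right) = 20 \cdot 217 = 4340$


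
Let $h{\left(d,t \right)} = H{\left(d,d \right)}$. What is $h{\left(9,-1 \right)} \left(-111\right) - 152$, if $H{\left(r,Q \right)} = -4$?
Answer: $292$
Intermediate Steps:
$h{\left(d,t \right)} = -4$
$h{\left(9,-1 \right)} \left(-111\right) - 152 = \left(-4\right) \left(-111\right) - 152 = 444 - 152 = 292$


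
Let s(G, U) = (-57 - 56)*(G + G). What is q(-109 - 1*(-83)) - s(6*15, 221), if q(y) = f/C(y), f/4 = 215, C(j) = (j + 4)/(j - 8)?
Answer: 238360/11 ≈ 21669.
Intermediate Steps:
C(j) = (4 + j)/(-8 + j)
s(G, U) = -226*G
f = 860 (f = 4*215 = 860)
q(y) = 860*(-8 + y)/(4 + y) (q(y) = 860/(((4 + y)/(-8 + y))) = 860*((-8 + y)/(4 + y)) = 860*(-8 + y)/(4 + y))
q(-109 - 1*(-83)) - s(6*15, 221) = 860*(-8 + (-109 - 1*(-83)))/(4 + (-109 - 1*(-83))) - (-226)*6*15 = 860*(-8 + (-109 + 83))/(4 + (-109 + 83)) - (-226)*90 = 860*(-8 - 26)/(4 - 26) - 1*(-20340) = 860*(-34)/(-22) + 20340 = 860*(-1/22)*(-34) + 20340 = 14620/11 + 20340 = 238360/11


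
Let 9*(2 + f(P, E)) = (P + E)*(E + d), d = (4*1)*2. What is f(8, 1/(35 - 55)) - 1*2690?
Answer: -1073991/400 ≈ -2685.0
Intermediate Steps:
d = 8 (d = 4*2 = 8)
f(P, E) = -2 + (8 + E)*(E + P)/9 (f(P, E) = -2 + ((P + E)*(E + 8))/9 = -2 + ((E + P)*(8 + E))/9 = -2 + ((8 + E)*(E + P))/9 = -2 + (8 + E)*(E + P)/9)
f(8, 1/(35 - 55)) - 1*2690 = (-2 + (1/(35 - 55))**2/9 + 8/(9*(35 - 55)) + (8/9)*8 + (1/9)*8/(35 - 55)) - 1*2690 = (-2 + (1/(-20))**2/9 + (8/9)/(-20) + 64/9 + (1/9)*8/(-20)) - 2690 = (-2 + (-1/20)**2/9 + (8/9)*(-1/20) + 64/9 + (1/9)*(-1/20)*8) - 2690 = (-2 + (1/9)*(1/400) - 2/45 + 64/9 - 2/45) - 2690 = (-2 + 1/3600 - 2/45 + 64/9 - 2/45) - 2690 = 2009/400 - 2690 = -1073991/400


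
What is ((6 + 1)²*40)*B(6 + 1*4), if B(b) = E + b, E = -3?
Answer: 13720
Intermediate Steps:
B(b) = -3 + b
((6 + 1)²*40)*B(6 + 1*4) = ((6 + 1)²*40)*(-3 + (6 + 1*4)) = (7²*40)*(-3 + (6 + 4)) = (49*40)*(-3 + 10) = 1960*7 = 13720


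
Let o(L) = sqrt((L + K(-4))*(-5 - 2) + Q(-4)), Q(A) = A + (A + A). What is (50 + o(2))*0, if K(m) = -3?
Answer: 0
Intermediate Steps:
Q(A) = 3*A (Q(A) = A + 2*A = 3*A)
o(L) = sqrt(9 - 7*L) (o(L) = sqrt((L - 3)*(-5 - 2) + 3*(-4)) = sqrt((-3 + L)*(-7) - 12) = sqrt((21 - 7*L) - 12) = sqrt(9 - 7*L))
(50 + o(2))*0 = (50 + sqrt(9 - 7*2))*0 = (50 + sqrt(9 - 14))*0 = (50 + sqrt(-5))*0 = (50 + I*sqrt(5))*0 = 0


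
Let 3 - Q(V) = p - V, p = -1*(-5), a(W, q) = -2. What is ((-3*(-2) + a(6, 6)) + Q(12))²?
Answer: 196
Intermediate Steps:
p = 5
Q(V) = -2 + V (Q(V) = 3 - (5 - V) = 3 + (-5 + V) = -2 + V)
((-3*(-2) + a(6, 6)) + Q(12))² = ((-3*(-2) - 2) + (-2 + 12))² = ((6 - 2) + 10)² = (4 + 10)² = 14² = 196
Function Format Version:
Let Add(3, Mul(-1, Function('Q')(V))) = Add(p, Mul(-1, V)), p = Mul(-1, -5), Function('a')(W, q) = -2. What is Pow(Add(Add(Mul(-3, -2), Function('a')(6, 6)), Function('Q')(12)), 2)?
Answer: 196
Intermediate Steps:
p = 5
Function('Q')(V) = Add(-2, V) (Function('Q')(V) = Add(3, Mul(-1, Add(5, Mul(-1, V)))) = Add(3, Add(-5, V)) = Add(-2, V))
Pow(Add(Add(Mul(-3, -2), Function('a')(6, 6)), Function('Q')(12)), 2) = Pow(Add(Add(Mul(-3, -2), -2), Add(-2, 12)), 2) = Pow(Add(Add(6, -2), 10), 2) = Pow(Add(4, 10), 2) = Pow(14, 2) = 196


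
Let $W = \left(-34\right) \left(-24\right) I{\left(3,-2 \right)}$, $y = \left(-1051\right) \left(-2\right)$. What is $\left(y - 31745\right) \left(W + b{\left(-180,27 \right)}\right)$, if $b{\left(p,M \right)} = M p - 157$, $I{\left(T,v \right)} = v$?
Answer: $197096307$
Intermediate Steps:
$y = 2102$
$W = -1632$ ($W = \left(-34\right) \left(-24\right) \left(-2\right) = 816 \left(-2\right) = -1632$)
$b{\left(p,M \right)} = -157 + M p$
$\left(y - 31745\right) \left(W + b{\left(-180,27 \right)}\right) = \left(2102 - 31745\right) \left(-1632 + \left(-157 + 27 \left(-180\right)\right)\right) = - 29643 \left(-1632 - 5017\right) = \left(-29643\right) \left(-6649\right) = 197096307$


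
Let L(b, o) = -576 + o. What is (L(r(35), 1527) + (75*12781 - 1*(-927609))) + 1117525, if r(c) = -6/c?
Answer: 3004660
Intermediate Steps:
(L(r(35), 1527) + (75*12781 - 1*(-927609))) + 1117525 = ((-576 + 1527) + (75*12781 - 1*(-927609))) + 1117525 = (951 + (958575 + 927609)) + 1117525 = (951 + 1886184) + 1117525 = 1887135 + 1117525 = 3004660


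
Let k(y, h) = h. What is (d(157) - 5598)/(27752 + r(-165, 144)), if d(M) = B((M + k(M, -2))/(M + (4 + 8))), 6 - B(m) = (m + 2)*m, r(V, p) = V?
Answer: -159789527/787912307 ≈ -0.20280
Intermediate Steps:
B(m) = 6 - m*(2 + m) (B(m) = 6 - (m + 2)*m = 6 - (2 + m)*m = 6 - m*(2 + m))
d(M) = 6 - (-2 + M)**2/(12 + M)**2 - 2*(-2 + M)/(12 + M) (d(M) = 6 - ((M - 2)/(M + (4 + 8)))**2 - 2*(M - 2)/(M + (4 + 8)) = 6 - ((-2 + M)/(M + 12))**2 - 2*(-2 + M)/(M + 12) = 6 - ((-2 + M)/(12 + M))**2 - 2*(-2 + M)/(12 + M) = 6 - (-2 + M)**2/(12 + M)**2 - 2*(-2 + M)/(12 + M))
(d(157) - 5598)/(27752 + r(-165, 144)) = ((908 + 3*157**2 + 128*157)/(144 + 157**2 + 24*157) - 5598)/(27752 - 165) = ((908 + 3*24649 + 20096)/(144 + 24649 + 3768) - 5598)/27587 = ((908 + 73947 + 20096)/28561 - 5598)*(1/27587) = ((1/28561)*94951 - 5598)*(1/27587) = (94951/28561 - 5598)*(1/27587) = -159789527/28561*1/27587 = -159789527/787912307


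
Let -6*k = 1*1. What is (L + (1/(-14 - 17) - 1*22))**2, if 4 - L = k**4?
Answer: 524893005025/1614110976 ≈ 325.19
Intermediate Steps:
k = -1/6 ≈ -0.16667
L = 5183/1296 (L = 4 - (-1/6)**4 = 4 - 1*1/1296 = 4 - 1/1296 = 5183/1296 ≈ 3.9992)
(L + (1/(-14 - 17) - 1*22))**2 = (5183/1296 + (1/(-14 - 17) - 1*22))**2 = (5183/1296 + (1/(-31) - 22))**2 = (5183/1296 + (-1/31 - 22))**2 = (5183/1296 - 683/31)**2 = (-724495/40176)**2 = 524893005025/1614110976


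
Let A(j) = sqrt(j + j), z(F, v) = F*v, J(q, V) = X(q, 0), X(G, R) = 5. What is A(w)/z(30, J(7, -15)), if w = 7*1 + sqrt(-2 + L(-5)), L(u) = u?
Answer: sqrt(14 + 2*I*sqrt(7))/150 ≈ 0.025371 + 0.0046347*I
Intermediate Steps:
J(q, V) = 5
w = 7 + I*sqrt(7) (w = 7*1 + sqrt(-2 - 5) = 7 + sqrt(-7) = 7 + I*sqrt(7) ≈ 7.0 + 2.6458*I)
A(j) = sqrt(2)*sqrt(j) (A(j) = sqrt(2*j) = sqrt(2)*sqrt(j))
A(w)/z(30, J(7, -15)) = (sqrt(2)*sqrt(7 + I*sqrt(7)))/((30*5)) = (sqrt(2)*sqrt(7 + I*sqrt(7)))/150 = (sqrt(2)*sqrt(7 + I*sqrt(7)))*(1/150) = sqrt(2)*sqrt(7 + I*sqrt(7))/150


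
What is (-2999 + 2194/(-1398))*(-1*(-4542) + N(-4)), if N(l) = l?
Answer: -9517992124/699 ≈ -1.3617e+7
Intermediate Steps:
(-2999 + 2194/(-1398))*(-1*(-4542) + N(-4)) = (-2999 + 2194/(-1398))*(-1*(-4542) - 4) = (-2999 + 2194*(-1/1398))*(4542 - 4) = (-2999 - 1097/699)*4538 = -2097398/699*4538 = -9517992124/699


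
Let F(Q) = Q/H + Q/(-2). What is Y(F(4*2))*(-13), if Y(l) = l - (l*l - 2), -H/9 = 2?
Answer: 23374/81 ≈ 288.57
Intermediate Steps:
H = -18 (H = -9*2 = -18)
F(Q) = -5*Q/9 (F(Q) = Q/(-18) + Q/(-2) = Q*(-1/18) + Q*(-½) = -Q/18 - Q/2 = -5*Q/9)
Y(l) = 2 + l - l² (Y(l) = l - (l² - 2) = l - (-2 + l²) = l + (2 - l²) = 2 + l - l²)
Y(F(4*2))*(-13) = (2 - 20*2/9 - (-20*2/9)²)*(-13) = (2 - 5/9*8 - (-5/9*8)²)*(-13) = (2 - 40/9 - (-40/9)²)*(-13) = (2 - 40/9 - 1*1600/81)*(-13) = (2 - 40/9 - 1600/81)*(-13) = -1798/81*(-13) = 23374/81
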